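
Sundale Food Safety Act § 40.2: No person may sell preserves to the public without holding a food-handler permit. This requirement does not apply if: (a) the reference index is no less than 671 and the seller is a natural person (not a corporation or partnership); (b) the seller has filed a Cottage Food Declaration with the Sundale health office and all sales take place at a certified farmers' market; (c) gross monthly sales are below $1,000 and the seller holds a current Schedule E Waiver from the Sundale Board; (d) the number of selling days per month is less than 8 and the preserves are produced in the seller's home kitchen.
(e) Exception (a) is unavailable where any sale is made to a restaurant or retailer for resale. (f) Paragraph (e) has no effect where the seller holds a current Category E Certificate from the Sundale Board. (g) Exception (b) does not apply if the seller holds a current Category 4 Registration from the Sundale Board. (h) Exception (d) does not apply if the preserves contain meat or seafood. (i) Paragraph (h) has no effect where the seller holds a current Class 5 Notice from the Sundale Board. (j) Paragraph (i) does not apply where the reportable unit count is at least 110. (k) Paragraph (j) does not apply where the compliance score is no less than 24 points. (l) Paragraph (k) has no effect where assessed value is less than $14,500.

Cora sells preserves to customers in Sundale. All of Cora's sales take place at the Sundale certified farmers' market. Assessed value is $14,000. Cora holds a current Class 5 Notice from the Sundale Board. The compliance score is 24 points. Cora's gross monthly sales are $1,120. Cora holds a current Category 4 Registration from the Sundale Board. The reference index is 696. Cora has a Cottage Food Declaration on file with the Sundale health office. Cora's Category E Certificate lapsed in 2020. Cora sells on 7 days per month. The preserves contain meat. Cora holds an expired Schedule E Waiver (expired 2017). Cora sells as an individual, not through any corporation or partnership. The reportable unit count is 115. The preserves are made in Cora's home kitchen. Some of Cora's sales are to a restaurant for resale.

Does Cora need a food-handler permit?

Yes — Cora must hold a food-handler permit.

Exception (a) is satisfied on its face — the reference index is 696, meeting the 671 threshold; the seller is a natural person. But applying paragraphs (e)–(f): (e) operates — some sales are to a restaurant for resale. (f) is not triggered (no current Category E Certificate is held), so (e) stands. Exception (a) does not apply.
Exception (b) is satisfied on its face — a Cottage Food Declaration is on file; all sales are at a certified farmers' market. Turning to paragraph (g): (g) operates against (b): a current Category 4 Registration is held. Exception (b) does not apply.
Exception (c) does not apply: gross monthly sales are $1,120, not below $1,000.
Exception (d)'s conditions are all satisfied: the number of selling days per month is 7, less than the 8 limit; the preserves are home-kitchen produced. But applying paragraphs (h)–(l): (h) is engaged — the preserves contain meat. (i) would limit (h) — a current Class 5 Notice is held — but (j) sets (i) aside: (j) operates — the reportable unit count is 115, meeting the 110 threshold. (k) would limit (j) — the compliance score is 24 points, meeting the 24 points threshold — but (l) sets (k) aside: (l) operates against (k): assessed value is $14,000, less than the $14,500 limit. (d) is therefore removed.
Every exception is unavailable, so the rule governs.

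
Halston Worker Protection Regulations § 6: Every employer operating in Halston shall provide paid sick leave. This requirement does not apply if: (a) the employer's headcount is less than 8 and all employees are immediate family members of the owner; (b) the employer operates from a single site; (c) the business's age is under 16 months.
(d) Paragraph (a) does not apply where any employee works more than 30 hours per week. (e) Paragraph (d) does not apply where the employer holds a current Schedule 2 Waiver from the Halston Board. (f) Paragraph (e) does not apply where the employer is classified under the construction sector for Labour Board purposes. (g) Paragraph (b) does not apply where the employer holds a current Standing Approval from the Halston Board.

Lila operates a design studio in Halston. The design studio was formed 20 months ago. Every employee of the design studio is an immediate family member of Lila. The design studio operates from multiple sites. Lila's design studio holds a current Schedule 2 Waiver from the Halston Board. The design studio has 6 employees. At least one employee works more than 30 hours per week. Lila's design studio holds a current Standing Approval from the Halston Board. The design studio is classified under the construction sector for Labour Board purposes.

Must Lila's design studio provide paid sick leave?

Exception (a): the employer's headcount is 6, less than the 8 limit; every employee is an immediate family member — every condition holds. But: (d) is triggered — at least one employee exceeds 30 hours/week. (e) would limit (d) — a current Schedule 2 Waiver is held — but (f) sets (e) aside: (f) operates against (e): the design studio is classified under the construction sector. So (a) is unavailable.
Exception (b) does not apply: the employer operates from multiple sites.
Exception (c) does not apply: the business's age is 20 months, not under 16 months.
No exception displaces § 6.

Yes — Lila's design studio must provide paid sick leave.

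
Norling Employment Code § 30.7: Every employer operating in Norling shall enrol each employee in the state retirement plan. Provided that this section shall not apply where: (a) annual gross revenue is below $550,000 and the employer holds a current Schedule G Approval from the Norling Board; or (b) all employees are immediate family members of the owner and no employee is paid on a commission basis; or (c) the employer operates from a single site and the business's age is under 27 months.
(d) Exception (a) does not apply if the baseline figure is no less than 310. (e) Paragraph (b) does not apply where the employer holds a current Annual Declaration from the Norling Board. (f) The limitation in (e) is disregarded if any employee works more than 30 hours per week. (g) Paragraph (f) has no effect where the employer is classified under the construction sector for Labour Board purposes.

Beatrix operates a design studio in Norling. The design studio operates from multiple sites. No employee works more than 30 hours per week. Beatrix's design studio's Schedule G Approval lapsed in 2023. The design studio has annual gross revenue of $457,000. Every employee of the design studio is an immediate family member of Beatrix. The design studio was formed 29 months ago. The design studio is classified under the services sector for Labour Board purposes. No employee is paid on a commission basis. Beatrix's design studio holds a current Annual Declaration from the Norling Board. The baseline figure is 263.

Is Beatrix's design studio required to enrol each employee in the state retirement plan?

Yes — Beatrix's design studio must enrol each employee in the state retirement plan.

Exception (a) requires that the employer holds a current Schedule G Approval from the Norling Board; but no current Schedule G Approval is held, so (a) is unavailable.
All of (b)'s requirements are met (every employee is an immediate family member; no employee is paid on commission). Turning to paragraphs (e)–(g): (e) operates against (b): a current Annual Declaration is held. (f) is not engaged (no employee exceeds 30 hours/week), so (e) stands. (b) is therefore removed.
Exception (c) requires that the employer operates from a single site; but the employer operates from multiple sites, so (c) is unavailable.
None of the exceptions is available; § 30.7 applies in full.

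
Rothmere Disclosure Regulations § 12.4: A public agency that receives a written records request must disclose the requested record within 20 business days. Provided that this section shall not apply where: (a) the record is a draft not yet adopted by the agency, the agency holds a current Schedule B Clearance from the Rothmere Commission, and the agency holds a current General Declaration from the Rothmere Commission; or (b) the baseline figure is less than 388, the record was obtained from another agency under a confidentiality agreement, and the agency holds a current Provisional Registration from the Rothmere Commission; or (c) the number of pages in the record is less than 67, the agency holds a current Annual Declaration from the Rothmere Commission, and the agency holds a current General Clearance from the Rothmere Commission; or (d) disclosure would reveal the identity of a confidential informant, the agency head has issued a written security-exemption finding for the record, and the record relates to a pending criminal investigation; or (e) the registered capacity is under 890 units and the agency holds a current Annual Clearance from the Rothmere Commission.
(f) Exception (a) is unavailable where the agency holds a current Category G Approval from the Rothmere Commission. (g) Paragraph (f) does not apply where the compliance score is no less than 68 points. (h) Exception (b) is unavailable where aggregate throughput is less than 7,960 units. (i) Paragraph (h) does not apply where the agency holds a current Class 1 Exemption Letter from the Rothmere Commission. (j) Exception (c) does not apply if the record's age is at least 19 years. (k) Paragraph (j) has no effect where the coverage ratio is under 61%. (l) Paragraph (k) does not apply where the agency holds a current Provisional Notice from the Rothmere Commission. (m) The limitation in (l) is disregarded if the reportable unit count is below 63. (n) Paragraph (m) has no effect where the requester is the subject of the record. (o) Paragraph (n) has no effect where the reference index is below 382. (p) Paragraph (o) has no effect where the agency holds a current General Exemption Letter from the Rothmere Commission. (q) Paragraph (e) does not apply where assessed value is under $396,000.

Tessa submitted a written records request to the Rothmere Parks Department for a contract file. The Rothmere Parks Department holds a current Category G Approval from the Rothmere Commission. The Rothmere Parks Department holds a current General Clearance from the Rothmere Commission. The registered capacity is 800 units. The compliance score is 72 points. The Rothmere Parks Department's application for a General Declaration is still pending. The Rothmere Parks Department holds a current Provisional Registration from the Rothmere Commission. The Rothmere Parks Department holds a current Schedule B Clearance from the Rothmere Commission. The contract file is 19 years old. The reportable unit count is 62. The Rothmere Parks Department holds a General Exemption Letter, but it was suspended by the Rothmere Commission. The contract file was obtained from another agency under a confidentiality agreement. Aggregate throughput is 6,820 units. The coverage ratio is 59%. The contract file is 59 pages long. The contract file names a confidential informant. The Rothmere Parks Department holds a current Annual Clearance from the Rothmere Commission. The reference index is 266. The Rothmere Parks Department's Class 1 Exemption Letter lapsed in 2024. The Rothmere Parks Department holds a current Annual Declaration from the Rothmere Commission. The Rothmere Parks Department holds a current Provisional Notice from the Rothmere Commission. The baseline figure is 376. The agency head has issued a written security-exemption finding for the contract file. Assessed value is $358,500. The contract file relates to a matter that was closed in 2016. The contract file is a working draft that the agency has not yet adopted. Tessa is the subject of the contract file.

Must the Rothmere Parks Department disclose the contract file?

No — exception (c) applies; the Rothmere Parks Department is not required to disclose the contract file.

Exception (a) fails — there is no General Declaration in force.
All of (b)'s requirements are met (the baseline figure is 376, less than the 388 limit; the contract file was obtained under a confidentiality agreement; a current Provisional Registration is held). However, paragraphs (h)–(i) must be considered: (h) operates against (b): aggregate throughput is 6,820 units, less than the 7,960 units limit. (i) is inapplicable (the Class 1 Exemption Letter is not current), so (h) stands. (b) is therefore removed.
Exception (c): the number of pages in the record is 59, less than the 67 limit; a current Annual Declaration is held; a current General Clearance is held — every condition holds. Considering the limiting provisions: (j) is engaged (the record's age is 19 years, meeting the 19 years threshold), but is overridden by (k): (k) applies — the coverage ratio is 59%, under the 61% limit. (l) operates (a current Provisional Notice is held), but is overridden by (m): (m) operates against (l): the reportable unit count is 62, below the 63 limit. (n) is engaged (Tessa is the subject of the contract file), but is itself disapplied by (o): (o) operates against (n): the reference index is 266, below the 382 limit. (p), which would lift (o), does not operate here — the General Exemption Letter is not current. So (c) applies.
Exception (d) fails — the contract file relates to a closed matter.
Exception (e): the registered capacity is 800 units, under the 890 units limit; a current Annual Clearance is held — every condition holds. But applying paragraph (q): (q) operates against (e): assessed value is $358,500, under the $396,000 limit. So (e) is unavailable.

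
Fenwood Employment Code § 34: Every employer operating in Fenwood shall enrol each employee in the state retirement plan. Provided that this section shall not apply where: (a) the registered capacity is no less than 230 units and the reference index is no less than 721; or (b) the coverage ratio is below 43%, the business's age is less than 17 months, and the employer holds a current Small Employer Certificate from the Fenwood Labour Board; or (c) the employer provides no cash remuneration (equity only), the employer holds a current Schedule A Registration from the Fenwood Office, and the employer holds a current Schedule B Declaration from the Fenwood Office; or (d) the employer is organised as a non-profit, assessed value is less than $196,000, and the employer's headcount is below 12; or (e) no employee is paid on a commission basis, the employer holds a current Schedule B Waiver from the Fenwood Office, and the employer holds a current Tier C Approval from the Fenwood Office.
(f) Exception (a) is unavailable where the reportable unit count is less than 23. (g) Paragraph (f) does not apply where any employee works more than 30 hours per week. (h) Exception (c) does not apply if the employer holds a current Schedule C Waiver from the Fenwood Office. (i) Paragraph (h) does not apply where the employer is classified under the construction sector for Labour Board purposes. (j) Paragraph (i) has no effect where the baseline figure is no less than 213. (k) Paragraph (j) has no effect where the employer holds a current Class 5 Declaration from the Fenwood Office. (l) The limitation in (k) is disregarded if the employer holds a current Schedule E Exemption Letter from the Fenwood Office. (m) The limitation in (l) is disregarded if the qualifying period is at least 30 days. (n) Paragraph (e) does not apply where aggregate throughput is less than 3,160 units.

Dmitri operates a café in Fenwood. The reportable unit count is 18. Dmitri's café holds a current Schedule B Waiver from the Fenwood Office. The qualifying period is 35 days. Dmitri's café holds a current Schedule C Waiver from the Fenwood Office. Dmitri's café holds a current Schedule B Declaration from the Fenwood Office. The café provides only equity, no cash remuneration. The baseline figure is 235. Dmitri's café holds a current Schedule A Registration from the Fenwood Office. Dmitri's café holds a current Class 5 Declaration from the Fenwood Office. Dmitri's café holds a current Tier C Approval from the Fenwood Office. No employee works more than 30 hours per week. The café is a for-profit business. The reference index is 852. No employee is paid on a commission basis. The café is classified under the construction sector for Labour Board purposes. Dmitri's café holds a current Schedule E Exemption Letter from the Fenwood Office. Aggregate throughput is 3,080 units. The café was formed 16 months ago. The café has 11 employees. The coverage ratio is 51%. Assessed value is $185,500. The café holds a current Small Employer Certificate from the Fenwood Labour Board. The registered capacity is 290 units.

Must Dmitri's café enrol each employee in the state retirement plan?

Exception (a) is satisfied on its face — the registered capacity is 290 units, meeting the 230 units threshold; the reference index is 852, meeting the 721 threshold. Turning to paragraphs (f)–(g): (f) operates against (a): the reportable unit count is 18, less than the 23 limit. (g) is not engaged (no employee exceeds 30 hours/week), so (f) stands. (a) is therefore removed.
Exception (b) fails — the coverage ratio is 51%, not below 43%.
Exception (c): remuneration is equity-only; a current Schedule A Registration is held; a current Schedule B Declaration is held — every condition holds. Applying paragraphs (h)–(m): (h) would limit (c) — a current Schedule C Waiver is held — but (i) sets (h) aside: (i) operates against (h): the café is classified under the construction sector. (j) would limit (i) — the baseline figure is 235, meeting the 213 threshold — but (k) sets (j) aside: (k) operates against (j): a current Class 5 Declaration is held. (l) is triggered (a current Schedule E Exemption Letter is held), but yields to (m): (m) operates against (l): the qualifying period is 35 days, meeting the 30 days threshold. Exception (c) stands.
Exception (d) does not apply: the employer is for-profit.
Exception (e)'s conditions are all satisfied: no employee is paid on commission; a current Schedule B Waiver is held; a current Tier C Approval is held. But: (n) operates against (e): aggregate throughput is 3,080 units, less than the 3,160 units limit. (e) is therefore removed.

No — exception (c) applies; Dmitri's café is not required to enrol each employee in the state retirement plan.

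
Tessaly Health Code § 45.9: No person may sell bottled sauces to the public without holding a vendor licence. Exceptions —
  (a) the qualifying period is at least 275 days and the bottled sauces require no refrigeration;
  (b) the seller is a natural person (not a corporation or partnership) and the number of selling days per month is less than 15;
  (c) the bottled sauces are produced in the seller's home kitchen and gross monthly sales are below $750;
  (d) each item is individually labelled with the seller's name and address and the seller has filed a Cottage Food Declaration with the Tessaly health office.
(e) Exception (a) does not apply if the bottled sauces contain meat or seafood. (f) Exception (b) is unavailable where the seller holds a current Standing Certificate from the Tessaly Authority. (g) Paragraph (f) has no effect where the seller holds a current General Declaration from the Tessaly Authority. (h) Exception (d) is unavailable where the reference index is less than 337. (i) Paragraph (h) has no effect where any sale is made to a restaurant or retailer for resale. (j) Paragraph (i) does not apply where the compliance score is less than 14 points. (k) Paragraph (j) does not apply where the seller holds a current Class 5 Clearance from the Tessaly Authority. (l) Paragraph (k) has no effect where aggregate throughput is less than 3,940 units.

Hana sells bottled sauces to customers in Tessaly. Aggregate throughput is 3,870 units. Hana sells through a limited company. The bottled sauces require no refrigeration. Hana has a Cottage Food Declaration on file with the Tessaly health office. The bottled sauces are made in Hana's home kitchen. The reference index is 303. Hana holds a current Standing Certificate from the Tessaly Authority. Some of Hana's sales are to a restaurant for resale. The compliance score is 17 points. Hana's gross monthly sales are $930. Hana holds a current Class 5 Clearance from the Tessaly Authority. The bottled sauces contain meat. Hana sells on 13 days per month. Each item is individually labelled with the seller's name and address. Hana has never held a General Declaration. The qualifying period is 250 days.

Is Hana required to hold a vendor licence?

No — exception (d) applies; Hana is not required to hold a vendor licence.

Exception (a) requires that the qualifying period is at least 275 days; but the qualifying period is 250 days, short of 275 days, so (a) is unavailable.
Exception (b) fails — the seller operates through a limited company.
Exception (c) fails — gross monthly sales are $930, not below $750.
All of (d)'s requirements are met (items are individually labelled; a Cottage Food Declaration is on file). Considering the limiting provisions: (h) would limit (d) — the reference index is 303, less than the 337 limit — but (i) sets (h) aside: (i) is engaged — some sales are to a restaurant for resale. (j), which would lift (i), is inapplicable — the compliance score is 17 points, not less than 14 points. Exception (d) stands.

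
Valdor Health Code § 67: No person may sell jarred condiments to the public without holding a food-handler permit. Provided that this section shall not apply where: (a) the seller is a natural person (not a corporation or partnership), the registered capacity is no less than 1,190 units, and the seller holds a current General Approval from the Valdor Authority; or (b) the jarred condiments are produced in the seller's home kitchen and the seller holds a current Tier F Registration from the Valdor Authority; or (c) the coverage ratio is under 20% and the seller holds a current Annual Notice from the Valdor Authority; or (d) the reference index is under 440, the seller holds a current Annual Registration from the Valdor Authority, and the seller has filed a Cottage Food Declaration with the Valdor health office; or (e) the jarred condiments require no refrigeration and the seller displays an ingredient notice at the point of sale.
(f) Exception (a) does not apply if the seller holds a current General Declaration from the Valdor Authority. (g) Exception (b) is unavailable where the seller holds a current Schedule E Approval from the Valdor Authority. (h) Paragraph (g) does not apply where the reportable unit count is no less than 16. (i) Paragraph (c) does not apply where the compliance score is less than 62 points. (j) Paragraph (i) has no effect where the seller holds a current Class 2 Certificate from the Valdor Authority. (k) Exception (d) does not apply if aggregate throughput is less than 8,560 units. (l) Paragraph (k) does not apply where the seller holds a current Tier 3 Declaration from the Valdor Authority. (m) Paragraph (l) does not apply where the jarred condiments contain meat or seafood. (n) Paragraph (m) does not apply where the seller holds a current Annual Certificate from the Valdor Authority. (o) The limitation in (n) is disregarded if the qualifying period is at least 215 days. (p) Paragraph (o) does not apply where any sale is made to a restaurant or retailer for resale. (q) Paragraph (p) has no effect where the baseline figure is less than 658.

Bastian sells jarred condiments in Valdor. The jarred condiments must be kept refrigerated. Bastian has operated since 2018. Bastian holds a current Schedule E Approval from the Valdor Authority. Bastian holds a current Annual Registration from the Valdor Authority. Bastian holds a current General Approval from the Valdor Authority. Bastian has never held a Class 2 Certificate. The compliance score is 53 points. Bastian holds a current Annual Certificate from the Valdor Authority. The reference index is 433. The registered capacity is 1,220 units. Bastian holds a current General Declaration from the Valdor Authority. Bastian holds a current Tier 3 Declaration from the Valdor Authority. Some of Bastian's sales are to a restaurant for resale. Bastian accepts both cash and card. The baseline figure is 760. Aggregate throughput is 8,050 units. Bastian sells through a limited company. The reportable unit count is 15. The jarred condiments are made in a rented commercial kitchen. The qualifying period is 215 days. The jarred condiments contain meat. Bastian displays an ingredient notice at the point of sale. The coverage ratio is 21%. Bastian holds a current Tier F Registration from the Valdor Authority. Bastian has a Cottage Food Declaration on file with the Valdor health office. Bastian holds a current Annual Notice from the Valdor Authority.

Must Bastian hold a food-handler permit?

No — exception (d) applies; Bastian is not required to hold a food-handler permit.

Exception (a) fails — the seller operates through a limited company.
Exception (b) fails — the jarred condiments are made in a commercial kitchen, not a home kitchen.
Exception (c) does not apply: the coverage ratio is 21%, not under 20%.
Exception (d): the reference index is 433, under the 440 limit; a current Annual Registration is held; a Cottage Food Declaration is on file — every condition holds. As to paragraphs (k)–(q): (k) is engaged (aggregate throughput is 8,050 units, less than the 8,560 units limit), but yields to (l): (l) operates against (k): a current Tier 3 Declaration is held. (m) is engaged (the jarred condiments contain meat), but yields to (n): (n) operates against (m): a current Annual Certificate is held. (o) is engaged (the qualifying period is 215 days, meeting the 215 days threshold), but is displaced by (p): (p) operates against (o): some sales are to a restaurant for resale. (q) is not triggered (the baseline figure is 760, not less than 658), so (p) stands. So (d) applies.
Exception (e) fails — the jarred condiments require refrigeration.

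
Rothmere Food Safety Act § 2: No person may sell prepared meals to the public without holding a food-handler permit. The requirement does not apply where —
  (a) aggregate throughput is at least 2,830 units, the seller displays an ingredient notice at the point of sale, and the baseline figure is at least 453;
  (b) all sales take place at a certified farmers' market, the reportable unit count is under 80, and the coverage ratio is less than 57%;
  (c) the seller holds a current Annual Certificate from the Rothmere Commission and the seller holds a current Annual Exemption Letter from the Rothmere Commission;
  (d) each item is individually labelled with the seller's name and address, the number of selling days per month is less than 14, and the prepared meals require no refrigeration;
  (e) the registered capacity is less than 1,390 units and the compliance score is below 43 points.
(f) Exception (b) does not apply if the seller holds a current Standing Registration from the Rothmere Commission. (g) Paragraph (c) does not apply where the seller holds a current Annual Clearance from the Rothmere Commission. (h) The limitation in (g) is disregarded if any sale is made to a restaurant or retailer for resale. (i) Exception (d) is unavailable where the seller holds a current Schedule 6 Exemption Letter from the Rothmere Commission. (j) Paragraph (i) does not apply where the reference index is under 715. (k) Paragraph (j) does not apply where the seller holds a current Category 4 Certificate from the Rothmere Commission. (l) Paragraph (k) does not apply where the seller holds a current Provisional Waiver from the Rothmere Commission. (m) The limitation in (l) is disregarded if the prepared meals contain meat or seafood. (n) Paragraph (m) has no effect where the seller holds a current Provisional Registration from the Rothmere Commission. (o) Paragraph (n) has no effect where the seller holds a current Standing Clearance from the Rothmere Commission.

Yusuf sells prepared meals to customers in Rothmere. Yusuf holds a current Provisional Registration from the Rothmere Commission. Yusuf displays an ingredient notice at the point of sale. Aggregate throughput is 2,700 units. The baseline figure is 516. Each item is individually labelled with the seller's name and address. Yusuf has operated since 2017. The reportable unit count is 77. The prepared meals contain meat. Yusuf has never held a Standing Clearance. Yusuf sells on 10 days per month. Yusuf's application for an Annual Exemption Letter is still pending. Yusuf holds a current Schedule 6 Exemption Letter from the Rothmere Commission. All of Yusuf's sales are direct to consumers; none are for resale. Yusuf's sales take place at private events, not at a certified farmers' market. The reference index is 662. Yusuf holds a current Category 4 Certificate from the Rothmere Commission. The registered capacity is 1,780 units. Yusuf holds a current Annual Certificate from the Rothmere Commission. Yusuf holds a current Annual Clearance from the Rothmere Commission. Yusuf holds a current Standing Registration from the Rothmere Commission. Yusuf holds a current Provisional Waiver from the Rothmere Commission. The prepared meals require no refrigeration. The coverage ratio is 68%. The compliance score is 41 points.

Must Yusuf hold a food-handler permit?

Exception (a) does not apply: aggregate throughput is 2,700 units, short of 2,830 units.
Exception (b) fails — sales are at private events, not a certified farmers' market.
Exception (c) does not apply: no current Annual Exemption Letter is held.
Exception (d) is satisfied on its face — items are individually labelled; the number of selling days per month is 10, less than the 14 limit; the prepared meals are shelf-stable. Under paragraphs (i)–(o): (i) is engaged (a current Schedule 6 Exemption Letter is held), but is set aside by (j): (j) is triggered — the reference index is 662, under the 715 limit. (k) operates (a current Category 4 Certificate is held), but yields to (l): (l) is engaged — a current Provisional Waiver is held. (m) would limit (l) — the prepared meals contain meat — but (n) sets (m) aside: (n) operates against (m): a current Provisional Registration is held. (o) is not engaged (the Standing Clearance is not current), so (n) stands. So (d) applies.
Exception (e) fails — the registered capacity is 1,780 units, not less than 1,390 units.

No — exception (d) applies; Yusuf is not required to hold a food-handler permit.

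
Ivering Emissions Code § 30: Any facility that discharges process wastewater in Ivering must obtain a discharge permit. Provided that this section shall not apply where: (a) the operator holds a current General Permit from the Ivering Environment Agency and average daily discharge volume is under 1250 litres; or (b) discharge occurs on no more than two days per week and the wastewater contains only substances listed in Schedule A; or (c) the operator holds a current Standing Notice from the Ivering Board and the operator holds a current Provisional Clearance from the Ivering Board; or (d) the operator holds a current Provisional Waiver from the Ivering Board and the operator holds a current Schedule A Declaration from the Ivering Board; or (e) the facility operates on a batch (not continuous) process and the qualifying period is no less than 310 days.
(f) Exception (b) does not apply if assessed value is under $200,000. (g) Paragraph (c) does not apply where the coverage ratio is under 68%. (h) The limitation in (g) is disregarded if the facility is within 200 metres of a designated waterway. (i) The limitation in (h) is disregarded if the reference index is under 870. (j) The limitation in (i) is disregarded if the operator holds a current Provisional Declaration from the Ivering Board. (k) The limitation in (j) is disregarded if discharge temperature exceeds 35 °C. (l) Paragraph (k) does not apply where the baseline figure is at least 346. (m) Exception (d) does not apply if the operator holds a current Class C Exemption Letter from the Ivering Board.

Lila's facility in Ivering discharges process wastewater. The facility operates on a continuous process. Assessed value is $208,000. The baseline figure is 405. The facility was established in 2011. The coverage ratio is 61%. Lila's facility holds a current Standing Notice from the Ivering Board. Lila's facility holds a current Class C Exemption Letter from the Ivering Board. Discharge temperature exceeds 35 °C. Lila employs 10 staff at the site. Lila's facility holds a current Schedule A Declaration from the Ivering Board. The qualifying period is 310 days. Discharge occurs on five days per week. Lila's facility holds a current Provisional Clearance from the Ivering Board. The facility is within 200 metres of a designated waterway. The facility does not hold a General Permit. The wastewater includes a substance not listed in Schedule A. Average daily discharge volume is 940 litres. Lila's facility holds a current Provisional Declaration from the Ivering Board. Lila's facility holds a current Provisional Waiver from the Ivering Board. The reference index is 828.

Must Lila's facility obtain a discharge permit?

Exception (a) requires that the operator holds a current General Permit from the Ivering Environment Agency; but no General Permit is held, so (a) is unavailable.
Exception (b) does not apply: discharge occurs on five days per week.
Exception (c)'s conditions are all satisfied: a current Standing Notice is held; a current Provisional Clearance is held. As to paragraphs (g)–(l): (g) is engaged (the coverage ratio is 61%, under the 68% limit), but is itself disapplied by (h): (h) is engaged — the facility is within 200 m of a designated waterway. (i) would limit (h) — the reference index is 828, under the 870 limit — but (j) sets (i) aside: (j) operates against (i): a current Provisional Declaration is held. (k) would limit (j) — discharge temperature exceeds 35 °C — but (l) sets (k) aside: (l) operates against (k): the baseline figure is 405, meeting the 346 threshold. So (c) applies.
Exception (d) is satisfied on its face — a current Provisional Waiver is held; a current Schedule A Declaration is held. Turning to paragraph (m): (m) applies — a current Class C Exemption Letter is held. (d) is therefore removed.
Exception (e) does not apply: the facility operates on a continuous process.

No — exception (c) applies; Lila's facility is not required to obtain a discharge permit.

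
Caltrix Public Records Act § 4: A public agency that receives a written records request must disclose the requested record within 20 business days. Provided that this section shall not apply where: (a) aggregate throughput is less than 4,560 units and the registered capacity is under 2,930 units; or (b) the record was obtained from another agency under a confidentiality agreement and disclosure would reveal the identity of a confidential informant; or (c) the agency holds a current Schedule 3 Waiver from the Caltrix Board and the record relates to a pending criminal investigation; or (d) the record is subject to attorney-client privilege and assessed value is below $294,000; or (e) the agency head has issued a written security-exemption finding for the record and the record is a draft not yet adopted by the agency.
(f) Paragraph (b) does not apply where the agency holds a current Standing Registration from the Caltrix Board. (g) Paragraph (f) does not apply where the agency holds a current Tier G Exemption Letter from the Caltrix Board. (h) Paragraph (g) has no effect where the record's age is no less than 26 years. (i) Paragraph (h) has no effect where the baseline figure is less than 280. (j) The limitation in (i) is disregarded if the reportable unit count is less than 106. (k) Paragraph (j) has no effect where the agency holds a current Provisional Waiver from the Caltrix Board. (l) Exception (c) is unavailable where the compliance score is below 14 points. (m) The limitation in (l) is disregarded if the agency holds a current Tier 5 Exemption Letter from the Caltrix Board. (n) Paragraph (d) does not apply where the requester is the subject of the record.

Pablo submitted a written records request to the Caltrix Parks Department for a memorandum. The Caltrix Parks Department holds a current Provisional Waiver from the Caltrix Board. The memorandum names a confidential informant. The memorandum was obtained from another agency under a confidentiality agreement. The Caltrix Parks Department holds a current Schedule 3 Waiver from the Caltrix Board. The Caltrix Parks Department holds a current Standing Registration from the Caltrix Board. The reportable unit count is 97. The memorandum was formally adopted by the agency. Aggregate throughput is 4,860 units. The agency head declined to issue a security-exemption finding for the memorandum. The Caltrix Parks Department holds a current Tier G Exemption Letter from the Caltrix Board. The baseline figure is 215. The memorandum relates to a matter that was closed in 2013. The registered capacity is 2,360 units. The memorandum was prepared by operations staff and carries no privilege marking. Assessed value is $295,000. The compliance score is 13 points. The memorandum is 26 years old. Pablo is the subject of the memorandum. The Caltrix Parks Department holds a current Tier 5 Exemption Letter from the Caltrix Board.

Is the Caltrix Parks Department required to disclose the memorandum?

No — exception (b) applies; the Caltrix Parks Department is not required to disclose the memorandum.

Exception (a) requires that aggregate throughput is less than 4,560 units; but aggregate throughput is 4,860 units, not less than 4,560 units, so (a) is unavailable.
Exception (b)'s conditions are all satisfied: the memorandum was obtained under a confidentiality agreement; the memorandum names a confidential informant. Under paragraphs (f)–(k): (f) would limit (b) — a current Standing Registration is held — but (g) sets (f) aside: (g) operates against (f): a current Tier G Exemption Letter is held. (h) is triggered (the record's age is 26 years, meeting the 26 years threshold), but is set aside by (i): (i) operates — the baseline figure is 215, less than the 280 limit. (j) is triggered (the reportable unit count is 97, less than the 106 limit), but yields to (k): (k) operates against (j): a current Provisional Waiver is held. Exception (b) stands.
Exception (c) does not apply: the memorandum relates to a closed matter.
Exception (d) requires that the record is subject to attorney-client privilege; but the memorandum carries no privilege marking, so (d) is unavailable.
Exception (e) requires that the agency head has issued a written security-exemption finding for the record; but the agency head declined to issue a security-exemption finding, so (e) is unavailable.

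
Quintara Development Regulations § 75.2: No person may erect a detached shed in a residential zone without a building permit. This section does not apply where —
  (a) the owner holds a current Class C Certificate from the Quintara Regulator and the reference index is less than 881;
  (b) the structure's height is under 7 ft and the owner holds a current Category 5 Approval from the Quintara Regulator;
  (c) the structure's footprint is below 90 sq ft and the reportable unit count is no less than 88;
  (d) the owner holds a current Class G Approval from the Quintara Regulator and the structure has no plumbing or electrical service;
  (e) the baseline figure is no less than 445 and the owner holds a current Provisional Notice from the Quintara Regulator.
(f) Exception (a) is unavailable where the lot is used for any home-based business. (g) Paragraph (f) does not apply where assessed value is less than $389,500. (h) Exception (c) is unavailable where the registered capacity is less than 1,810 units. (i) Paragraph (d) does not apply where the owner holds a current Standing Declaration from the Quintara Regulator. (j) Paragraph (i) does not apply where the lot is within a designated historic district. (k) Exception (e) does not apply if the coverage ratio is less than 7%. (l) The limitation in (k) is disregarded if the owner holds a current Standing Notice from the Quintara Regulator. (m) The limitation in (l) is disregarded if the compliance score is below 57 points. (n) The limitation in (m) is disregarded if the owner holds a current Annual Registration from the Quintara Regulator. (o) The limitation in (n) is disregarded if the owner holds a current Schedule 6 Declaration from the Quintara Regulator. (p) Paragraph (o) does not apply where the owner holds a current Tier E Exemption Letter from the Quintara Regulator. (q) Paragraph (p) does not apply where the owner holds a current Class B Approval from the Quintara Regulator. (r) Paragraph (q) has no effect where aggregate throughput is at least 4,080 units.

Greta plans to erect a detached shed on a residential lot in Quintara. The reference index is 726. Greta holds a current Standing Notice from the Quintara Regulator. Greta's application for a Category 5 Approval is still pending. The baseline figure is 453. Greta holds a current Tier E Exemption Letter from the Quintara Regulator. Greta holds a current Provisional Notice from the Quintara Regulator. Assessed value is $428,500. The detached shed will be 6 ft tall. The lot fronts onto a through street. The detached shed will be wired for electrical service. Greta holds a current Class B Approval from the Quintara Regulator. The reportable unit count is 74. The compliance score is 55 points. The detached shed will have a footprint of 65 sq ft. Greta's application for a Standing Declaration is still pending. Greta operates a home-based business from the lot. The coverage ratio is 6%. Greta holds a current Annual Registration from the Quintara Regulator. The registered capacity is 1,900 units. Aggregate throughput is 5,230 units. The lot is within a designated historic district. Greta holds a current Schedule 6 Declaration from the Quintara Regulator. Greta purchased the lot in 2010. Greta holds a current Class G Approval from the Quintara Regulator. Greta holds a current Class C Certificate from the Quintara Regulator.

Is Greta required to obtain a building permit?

Exception (a)'s conditions are all satisfied: a current Class C Certificate is held; the reference index is 726, less than the 881 limit. However, paragraphs (f)–(g) must be considered: (f) is triggered — a home-based business operates on the lot. (g), which would lift (f), is not triggered — assessed value is $428,500, not less than $389,500. Exception (a) does not apply.
Exception (b) does not apply: no current Category 5 Approval is held.
Exception (c) does not apply: the reportable unit count is 74, short of 88.
Exception (d) requires that the structure has no plumbing or electrical service; but electrical service is planned, so (d) is unavailable.
Exception (e) is satisfied on its face — the baseline figure is 453, meeting the 445 threshold; a current Provisional Notice is held. As to paragraphs (k)–(r): (k) would limit (e) — the coverage ratio is 6%, less than the 7% limit — but (l) sets (k) aside: (l) applies — a current Standing Notice is held. (m) is engaged (the compliance score is 55 points, below the 57 points limit), but is displaced by (n): (n) operates — a current Annual Registration is held. (o) would limit (n) — a current Schedule 6 Declaration is held — but (p) sets (o) aside: (p) is triggered — a current Tier E Exemption Letter is held. (q) would limit (p) — a current Class B Approval is held — but (r) sets (q) aside: (r) applies — aggregate throughput is 5,230 units, meeting the 4,080 units threshold. So (e) applies.

No — exception (e) applies; Greta does not need a building permit.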